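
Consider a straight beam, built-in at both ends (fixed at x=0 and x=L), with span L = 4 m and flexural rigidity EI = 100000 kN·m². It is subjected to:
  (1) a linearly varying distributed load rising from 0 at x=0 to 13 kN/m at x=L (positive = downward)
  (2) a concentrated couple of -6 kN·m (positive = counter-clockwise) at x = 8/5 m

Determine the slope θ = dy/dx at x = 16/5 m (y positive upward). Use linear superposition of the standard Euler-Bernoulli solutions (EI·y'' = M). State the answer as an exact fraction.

Load 1 — triangular load w₀=13 kN/m (0→w₀ over full span):
  θ_1 = -w₀(2x(L-x)(L-2x)(x+2L)+x²(L-x)²)/(120LEI) = -13·(2·(16/5)·(4-(16/5))·(4-2·(16/5))·((16/5)+2·4)+(16/5)²·(4-(16/5))²)/(120·4·100000) = 208/5859375 rad
Load 2 — applied couple M₀=-6 kN·m at a=8/5 m (b=L-a=12/5):
  θ_2 = (R_Ax²/2 - M_Ax - M₀(x-a))/EI  [x>a] with R_A=-54/25, M_A=-18/25 = ((-54/25)·(16/5)²/2 - (-18/25)·(16/5) - (-6)·((16/5)-(8/5)))/100000 = 33/3906250 rad
Superposition: θ = Σ θ_i = 103/2343750 rad ≈ 0.000044 rad

θ(16/5) = 103/2343750 rad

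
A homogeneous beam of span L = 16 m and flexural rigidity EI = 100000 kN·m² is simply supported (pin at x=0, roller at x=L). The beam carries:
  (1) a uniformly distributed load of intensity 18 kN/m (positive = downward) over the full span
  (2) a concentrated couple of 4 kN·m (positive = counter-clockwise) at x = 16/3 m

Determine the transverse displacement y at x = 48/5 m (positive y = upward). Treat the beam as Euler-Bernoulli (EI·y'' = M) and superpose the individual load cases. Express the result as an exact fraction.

Load 1 — uniform load w=18 kN/m over full span:
  y_1 = -wx(L³-2Lx²+x³)/(24EI) = -18·(48/5)·(16³-2·16·(48/5)²+(48/5)³)/(24·100000) = -285696/1953125 m
Load 2 — applied couple M₀=4 kN·m at a=16/3 m (b=L-a=32/3):
  y_2 = (M₀x³/(6L)-M₀(x-a)²/2+C₁x)/EI  [x>a] with C₁=M₀(3b²-L²)/(6L)=32/9 = (4·(48/5)³/(6·16)-4·((48/5)-(16/3))²/2+(32/9)·(48/5))/100000 = 1216/3515625 m
Superposition: y = Σ y_i = -2565184/17578125 m ≈ -0.145930 m

y(48/5) = -2565184/17578125 m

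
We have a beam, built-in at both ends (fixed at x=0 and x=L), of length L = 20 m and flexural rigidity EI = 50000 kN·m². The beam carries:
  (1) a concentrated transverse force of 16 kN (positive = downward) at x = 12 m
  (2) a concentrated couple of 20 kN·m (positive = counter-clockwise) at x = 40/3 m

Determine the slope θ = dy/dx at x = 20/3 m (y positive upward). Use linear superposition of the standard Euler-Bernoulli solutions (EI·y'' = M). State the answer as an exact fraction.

θ(20/3) = -797/421875 rad

Load 1 — point force P=16 kN at a=12 m (b=L-a=8):
  θ_1 = -Pb²x(2aL-(3a+b)x)/(2L³EI)  [x≤a] = -16·8²·(20/3)·(2·12·20-(3·12+8)·(20/3))/(2·20³·50000) = -224/140625 rad
Load 2 — applied couple M₀=20 kN·m at a=40/3 m (b=L-a=20/3):
  θ_2 = (R_Ax²/2 - M_Ax)/EI  [x≤a] with R_A=4/3, M_A=20/3 = ((4/3)·(20/3)²/2 - (20/3)·(20/3))/50000 = -1/3375 rad
Superposition: θ = Σ θ_i = -797/421875 rad ≈ -0.001889 rad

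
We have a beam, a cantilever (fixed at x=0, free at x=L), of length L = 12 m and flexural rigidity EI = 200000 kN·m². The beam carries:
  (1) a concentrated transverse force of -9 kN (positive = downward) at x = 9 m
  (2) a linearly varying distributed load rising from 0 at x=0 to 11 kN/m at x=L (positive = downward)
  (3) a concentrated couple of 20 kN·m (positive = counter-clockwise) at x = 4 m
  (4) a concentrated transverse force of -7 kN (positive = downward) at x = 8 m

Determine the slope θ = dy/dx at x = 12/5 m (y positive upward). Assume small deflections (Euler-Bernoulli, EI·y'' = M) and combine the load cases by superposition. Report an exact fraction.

Load 1 — point force P=-9 kN at a=9 m (b=L-a=3):
  θ_1 = -Px(2a-x)/(2EI)  [x≤a] = -(-9)·(12/5)·(2·9-(12/5))/(2·200000) = 1053/1250000 rad
Load 2 — triangular load w₀=11 kN/m (0→w₀ over full span):
  θ_2 = (w₀Lx²/4-w₀L²x/3-w₀x⁴/(24L))/EI = (11·12·(12/5)²/4-11·12²·(12/5)/3-11·(12/5)⁴/(24·12))/200000 = -84249/15625000 rad
Load 3 — applied couple M₀=20 kN·m at a=4 m (b=L-a=8):
  θ_3 = M₀x/EI  [x≤a] = 20·(12/5)/200000 = 3/12500 rad
Load 4 — point force P=-7 kN at a=8 m (b=L-a=4):
  θ_4 = -Px(2a-x)/(2EI)  [x≤a] = -(-7)·(12/5)·(2·8-(12/5))/(2·200000) = 357/625000 rad
Superposition: θ = Σ θ_i = -116823/31250000 rad ≈ -0.003738 rad

θ(12/5) = -116823/31250000 rad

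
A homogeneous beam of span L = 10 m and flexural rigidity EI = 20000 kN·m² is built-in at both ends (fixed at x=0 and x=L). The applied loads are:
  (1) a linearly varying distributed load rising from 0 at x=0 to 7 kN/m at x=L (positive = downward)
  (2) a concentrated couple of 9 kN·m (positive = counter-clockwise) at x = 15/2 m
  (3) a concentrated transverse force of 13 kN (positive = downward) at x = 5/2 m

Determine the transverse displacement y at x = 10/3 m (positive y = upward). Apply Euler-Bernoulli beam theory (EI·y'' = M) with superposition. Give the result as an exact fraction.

Load 1 — triangular load w₀=7 kN/m (0→w₀ over full span):
  y_1 = -w₀x²(L-x)²(x+2L)/(120LEI) = -7·(10/3)²·(10-(10/3))²·((10/3)+2·10)/(120·10·20000) = -49/14580 m
Load 2 — applied couple M₀=9 kN·m at a=15/2 m (b=L-a=5/2):
  y_2 = (R_Ax³/6 - M_Ax²/2)/EI  [x≤a] with R_A=81/80, M_A=45/16 = ((81/80)·(10/3)³/6 - (45/16)·(10/3)²/2)/20000 = -3/6400 m
Load 3 — point force P=13 kN at a=5/2 m (b=L-a=15/2):
  y_3 = -Pa²(L-x)²(3bL-(3b+a)(L-x))/(6L³EI)  [x>a] = -13·(5/2)²·(10-(10/3))²·(3·(15/2)·10-(3·(15/2)+(5/2))·(10-(10/3)))/(6·10³·20000) = -91/51840 m
Superposition: y = Σ y_i = -26057/4665600 m ≈ -0.005585 m

y(10/3) = -26057/4665600 m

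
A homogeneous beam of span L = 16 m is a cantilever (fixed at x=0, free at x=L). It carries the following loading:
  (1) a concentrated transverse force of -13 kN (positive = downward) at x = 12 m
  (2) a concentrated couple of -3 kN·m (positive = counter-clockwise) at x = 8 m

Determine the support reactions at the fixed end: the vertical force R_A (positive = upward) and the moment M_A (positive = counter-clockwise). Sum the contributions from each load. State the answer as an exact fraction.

R_A = -13 kN, M_A = -153 kN·m

Load 1 — point force P=-13 kN at a=12 m (b=L-a=4):
  R_A = P = (-13) = -13 kN
  M_A = Pa = (-13)·12 = -156 kN·m
Load 2 — applied couple M₀=-3 kN·m at a=8 m (b=L-a=8):
  R_A = 0 kN
  M_A = -M₀ = -(-3) = 3 kN·m
Superposition: R_A = -13 kN, M_A = -153 kN·m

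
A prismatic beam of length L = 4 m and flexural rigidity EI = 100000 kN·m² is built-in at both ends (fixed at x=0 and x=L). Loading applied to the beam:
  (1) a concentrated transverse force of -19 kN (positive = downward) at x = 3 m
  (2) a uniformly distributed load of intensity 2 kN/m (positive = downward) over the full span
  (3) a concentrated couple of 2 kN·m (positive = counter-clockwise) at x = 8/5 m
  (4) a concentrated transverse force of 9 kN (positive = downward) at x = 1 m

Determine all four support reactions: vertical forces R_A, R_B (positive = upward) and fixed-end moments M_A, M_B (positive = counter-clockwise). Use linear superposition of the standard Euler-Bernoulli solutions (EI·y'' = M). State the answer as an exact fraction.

R_A = 1869/200 kN, M_A = 661/150 kN·m, R_B = -2269/200 kN, M_B = 523/75 kN·m

Load 1 — point force P=-19 kN at a=3 m (b=L-a=1):
  R_A = Pb²(3a+b)/L³ = (-19)·1²·(3·3+1)/4³ = -95/32 kN
  M_A = Pab²/L² = (-19)·3·1²/4² = -57/16 kN·m
  R_B = Pa²(a+3b)/L³ = (-19)·3²·(3+3·1)/4³ = -513/32 kN
  M_B = -Pa²b/L² = -(-19)·3²·1/4² = 171/16 kN·m
Load 2 — uniform load w=2 kN/m over full span:
  R_A = wL/2 = 2·4/2 = 4 kN
  M_A = wL²/12 = 2·4²/12 = 8/3 kN·m
  R_B = wL/2 = 2·4/2 = 4 kN
  M_B = -wL²/12 = -2·4²/12 = -8/3 kN·m
Load 3 — applied couple M₀=2 kN·m at a=8/5 m (b=L-a=12/5):
  R_A = 6M₀ab/L³ = 6·2·(8/5)·(12/5)/4³ = 18/25 kN
  M_A = M₀b(2a-b)/L² = 2·(12/5)·(2·(8/5)-(12/5))/4² = 6/25 kN·m
  R_B = -6M₀ab/L³ = -6·2·(8/5)·(12/5)/4³ = -18/25 kN
  M_B = M₀a(2b-a)/L² = 2·(8/5)·(2·(12/5)-(8/5))/4² = 16/25 kN·m
Load 4 — point force P=9 kN at a=1 m (b=L-a=3):
  R_A = Pb²(3a+b)/L³ = 9·3²·(3·1+3)/4³ = 243/32 kN
  M_A = Pab²/L² = 9·1·3²/4² = 81/16 kN·m
  R_B = Pa²(a+3b)/L³ = 9·1²·(1+3·3)/4³ = 45/32 kN
  M_B = -Pa²b/L² = -9·1²·3/4² = -27/16 kN·m
Superposition: R_A = 1869/200 kN, M_A = 661/150 kN·m, R_B = -2269/200 kN, M_B = 523/75 kN·m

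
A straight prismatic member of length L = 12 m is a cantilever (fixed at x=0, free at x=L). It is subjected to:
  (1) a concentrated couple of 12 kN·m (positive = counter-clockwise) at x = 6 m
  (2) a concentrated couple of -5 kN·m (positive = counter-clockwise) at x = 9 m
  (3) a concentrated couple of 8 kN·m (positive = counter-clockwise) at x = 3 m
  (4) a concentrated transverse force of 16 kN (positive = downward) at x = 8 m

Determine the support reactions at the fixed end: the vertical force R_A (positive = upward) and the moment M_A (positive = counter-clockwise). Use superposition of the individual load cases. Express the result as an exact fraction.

Load 1 — applied couple M₀=12 kN·m at a=6 m (b=L-a=6):
  R_A = 0 kN
  M_A = -M₀ = -12 kN·m
Load 2 — applied couple M₀=-5 kN·m at a=9 m (b=L-a=3):
  R_A = 0 kN
  M_A = -M₀ = -(-5) = 5 kN·m
Load 3 — applied couple M₀=8 kN·m at a=3 m (b=L-a=9):
  R_A = 0 kN
  M_A = -M₀ = -8 kN·m
Load 4 — point force P=16 kN at a=8 m (b=L-a=4):
  R_A = P = 16 kN
  M_A = Pa = 16·8 = 128 kN·m
Superposition: R_A = 16 kN, M_A = 113 kN·m

R_A = 16 kN, M_A = 113 kN·m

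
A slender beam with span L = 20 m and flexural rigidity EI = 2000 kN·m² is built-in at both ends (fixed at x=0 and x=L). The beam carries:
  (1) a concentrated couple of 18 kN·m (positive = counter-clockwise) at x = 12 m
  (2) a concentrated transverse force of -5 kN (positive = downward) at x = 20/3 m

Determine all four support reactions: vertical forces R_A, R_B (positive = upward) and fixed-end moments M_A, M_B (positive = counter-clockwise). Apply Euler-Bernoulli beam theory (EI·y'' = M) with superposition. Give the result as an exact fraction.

Load 1 — applied couple M₀=18 kN·m at a=12 m (b=L-a=8):
  R_A = 6M₀ab/L³ = 6·18·12·8/20³ = 162/125 kN
  M_A = M₀b(2a-b)/L² = 18·8·(2·12-8)/20² = 144/25 kN·m
  R_B = -6M₀ab/L³ = -6·18·12·8/20³ = -162/125 kN
  M_B = M₀a(2b-a)/L² = 18·12·(2·8-12)/20² = 54/25 kN·m
Load 2 — point force P=-5 kN at a=20/3 m (b=L-a=40/3):
  R_A = Pb²(3a+b)/L³ = (-5)·(40/3)²·(3·(20/3)+(40/3))/20³ = -100/27 kN
  M_A = Pab²/L² = (-5)·(20/3)·(40/3)²/20² = -400/27 kN·m
  R_B = Pa²(a+3b)/L³ = (-5)·(20/3)²·((20/3)+3·(40/3))/20³ = -35/27 kN
  M_B = -Pa²b/L² = -(-5)·(20/3)²·(40/3)/20² = 200/27 kN·m
Superposition: R_A = -8126/3375 kN, M_A = -6112/675 kN·m, R_B = -8749/3375 kN, M_B = 6458/675 kN·m

R_A = -8126/3375 kN, M_A = -6112/675 kN·m, R_B = -8749/3375 kN, M_B = 6458/675 kN·m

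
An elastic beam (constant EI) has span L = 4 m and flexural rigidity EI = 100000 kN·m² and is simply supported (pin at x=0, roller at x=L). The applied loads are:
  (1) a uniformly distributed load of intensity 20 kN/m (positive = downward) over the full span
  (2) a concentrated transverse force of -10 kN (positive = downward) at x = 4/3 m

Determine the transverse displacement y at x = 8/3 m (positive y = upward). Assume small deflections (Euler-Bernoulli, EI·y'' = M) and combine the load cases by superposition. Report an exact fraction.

y(8/3) = -74/151875 m

Load 1 — uniform load w=20 kN/m over full span:
  y_1 = -wx(L³-2Lx²+x³)/(24EI) = -20·(8/3)·(4³-2·4·(8/3)²+(8/3)³)/(24·100000) = -88/151875 m
Load 2 — point force P=-10 kN at a=4/3 m (b=L-a=8/3):
  y_2 = -Pa(L-x)(2Lx-a²-x²)/(6LEI)  [x>a] = -(-10)·(4/3)·(4-(8/3))·(2·4·(8/3)-(4/3)²-(8/3)²)/(6·4·100000) = 14/151875 m
Superposition: y = Σ y_i = -74/151875 m ≈ -0.000487 m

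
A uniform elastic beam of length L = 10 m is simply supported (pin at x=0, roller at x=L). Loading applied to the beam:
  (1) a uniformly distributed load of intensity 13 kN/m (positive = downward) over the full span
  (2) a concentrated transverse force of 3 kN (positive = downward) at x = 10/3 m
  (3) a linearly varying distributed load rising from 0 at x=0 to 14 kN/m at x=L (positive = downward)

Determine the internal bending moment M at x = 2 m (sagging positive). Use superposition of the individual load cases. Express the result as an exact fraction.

M(2) = 764/5 kN·m

Load 1 — uniform load w=13 kN/m over full span:
  M_1 = wx(L-x)/2 = 13·2·(10-2)/2 = 104 kN·m
Load 2 — point force P=3 kN at a=10/3 m (b=L-a=20/3):
  M_2 = Pbx/L  [x≤a] = 3·(20/3)·2/10 = 4 kN·m
Load 3 — triangular load w₀=14 kN/m (0→w₀ over full span):
  M_3 = w₀Lx/6 - w₀x³/(6L) = 14·10·2/6 - 14·2³/(6·10) = 224/5 kN·m
Superposition: M = Σ M_i = 764/5 kN·m ≈ 152.800000 kN·m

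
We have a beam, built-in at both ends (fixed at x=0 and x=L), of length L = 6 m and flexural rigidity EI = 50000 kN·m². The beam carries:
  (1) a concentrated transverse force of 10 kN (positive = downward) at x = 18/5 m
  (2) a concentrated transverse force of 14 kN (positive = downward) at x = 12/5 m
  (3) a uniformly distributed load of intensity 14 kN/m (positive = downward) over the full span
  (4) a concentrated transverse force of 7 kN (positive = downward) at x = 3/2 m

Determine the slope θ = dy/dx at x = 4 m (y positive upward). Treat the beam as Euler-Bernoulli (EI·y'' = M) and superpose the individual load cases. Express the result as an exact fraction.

Load 1 — point force P=10 kN at a=18/5 m (b=L-a=12/5):
  θ_1 = Pa²(L-x)(2bL-(3b+a)(L-x))/(2L³EI)  [x>a] = 10·(18/5)²·(6-4)·(2·(12/5)·6-(3·(12/5)+(18/5))·(6-4))/(2·6³·50000) = 27/312500 rad
Load 2 — point force P=14 kN at a=12/5 m (b=L-a=18/5):
  θ_2 = Pa²(L-x)(2bL-(3b+a)(L-x))/(2L³EI)  [x>a] = 14·(12/5)²·(6-4)·(2·(18/5)·6-(3·(18/5)+(12/5))·(6-4))/(2·6³·50000) = 49/390625 rad
Load 3 — uniform load w=14 kN/m over full span:
  θ_3 = -wx(L-x)(L-2x)/(12EI) = -14·4·(6-4)·(6-2·4)/(12·50000) = 7/18750 rad
Load 4 — point force P=7 kN at a=3/2 m (b=L-a=9/2):
  θ_4 = Pa²(L-x)(2bL-(3b+a)(L-x))/(2L³EI)  [x>a] = 7·(3/2)²·(6-4)·(2·(9/2)·6-(3·(9/2)+(3/2))·(6-4))/(2·6³·50000) = 7/200000 rad
Superposition: θ = Σ θ_i = 46513/75000000 rad ≈ 0.000620 rad

θ(4) = 46513/75000000 rad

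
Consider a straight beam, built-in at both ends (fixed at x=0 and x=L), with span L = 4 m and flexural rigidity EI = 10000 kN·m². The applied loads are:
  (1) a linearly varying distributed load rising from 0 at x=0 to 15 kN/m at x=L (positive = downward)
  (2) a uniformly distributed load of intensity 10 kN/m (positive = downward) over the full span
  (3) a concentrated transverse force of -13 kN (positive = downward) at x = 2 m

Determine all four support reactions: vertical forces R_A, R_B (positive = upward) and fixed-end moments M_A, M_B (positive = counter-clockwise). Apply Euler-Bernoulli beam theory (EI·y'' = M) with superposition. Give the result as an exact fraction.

Load 1 — triangular load w₀=15 kN/m (0→w₀ over full span):
  R_A = 3w₀L/20 = 3·15·4/20 = 9 kN
  M_A = w₀L²/30 = 15·4²/30 = 8 kN·m
  R_B = 7w₀L/20 = 7·15·4/20 = 21 kN
  M_B = -w₀L²/20 = -15·4²/20 = -12 kN·m
Load 2 — uniform load w=10 kN/m over full span:
  R_A = wL/2 = 10·4/2 = 20 kN
  M_A = wL²/12 = 10·4²/12 = 40/3 kN·m
  R_B = wL/2 = 10·4/2 = 20 kN
  M_B = -wL²/12 = -10·4²/12 = -40/3 kN·m
Load 3 — point force P=-13 kN at a=2 m (b=L-a=2):
  R_A = Pb²(3a+b)/L³ = (-13)·2²·(3·2+2)/4³ = -13/2 kN
  M_A = Pab²/L² = (-13)·2·2²/4² = -13/2 kN·m
  R_B = Pa²(a+3b)/L³ = (-13)·2²·(2+3·2)/4³ = -13/2 kN
  M_B = -Pa²b/L² = -(-13)·2²·2/4² = 13/2 kN·m
Superposition: R_A = 45/2 kN, M_A = 89/6 kN·m, R_B = 69/2 kN, M_B = -113/6 kN·m

R_A = 45/2 kN, M_A = 89/6 kN·m, R_B = 69/2 kN, M_B = -113/6 kN·m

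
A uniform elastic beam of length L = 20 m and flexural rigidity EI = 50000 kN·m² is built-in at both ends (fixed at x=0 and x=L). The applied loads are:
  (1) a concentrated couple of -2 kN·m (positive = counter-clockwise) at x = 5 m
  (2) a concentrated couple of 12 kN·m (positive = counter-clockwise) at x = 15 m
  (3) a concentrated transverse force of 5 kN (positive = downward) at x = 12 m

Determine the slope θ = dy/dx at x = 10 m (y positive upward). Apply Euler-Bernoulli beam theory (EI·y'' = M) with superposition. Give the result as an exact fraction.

Load 1 — applied couple M₀=-2 kN·m at a=5 m (b=L-a=15):
  θ_1 = (R_Ax²/2 - M_Ax - M₀(x-a))/EI  [x>a] with R_A=-9/80, M_A=3/8 = ((-9/80)·10²/2 - (3/8)·10 - (-2)·(10-5))/50000 = 1/80000 rad
Load 2 — applied couple M₀=12 kN·m at a=15 m (b=L-a=5):
  θ_2 = (R_Ax²/2 - M_Ax)/EI  [x≤a] with R_A=27/40, M_A=15/4 = ((27/40)·10²/2 - (15/4)·10)/50000 = -3/40000 rad
Load 3 — point force P=5 kN at a=12 m (b=L-a=8):
  θ_3 = -Pb²x(2aL-(3a+b)x)/(2L³EI)  [x≤a] = -5·8²·10·(2·12·20-(3·12+8)·10)/(2·20³·50000) = -1/6250 rad
Superposition: θ = Σ θ_i = -89/400000 rad ≈ -0.000222 rad

θ(10) = -89/400000 rad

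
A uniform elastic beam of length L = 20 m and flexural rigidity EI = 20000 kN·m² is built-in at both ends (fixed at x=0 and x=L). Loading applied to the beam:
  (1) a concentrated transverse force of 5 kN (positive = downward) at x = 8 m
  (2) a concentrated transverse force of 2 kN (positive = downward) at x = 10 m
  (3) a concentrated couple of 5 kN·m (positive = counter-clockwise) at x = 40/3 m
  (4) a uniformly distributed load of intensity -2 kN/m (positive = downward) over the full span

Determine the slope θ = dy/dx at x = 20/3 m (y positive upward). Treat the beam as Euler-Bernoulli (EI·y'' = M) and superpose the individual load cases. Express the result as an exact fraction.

Load 1 — point force P=5 kN at a=8 m (b=L-a=12):
  θ_1 = -Pb²x(2aL-(3a+b)x)/(2L³EI)  [x≤a] = -5·12²·(20/3)·(2·8·20-(3·8+12)·(20/3))/(2·20³·20000) = -3/2500 rad
Load 2 — point force P=2 kN at a=10 m (b=L-a=10):
  θ_2 = -Pb²x(2aL-(3a+b)x)/(2L³EI)  [x≤a] = -2·10²·(20/3)·(2·10·20-(3·10+10)·(20/3))/(2·20³·20000) = -1/1800 rad
Load 3 — applied couple M₀=5 kN·m at a=40/3 m (b=L-a=20/3):
  θ_3 = (R_Ax²/2 - M_Ax)/EI  [x≤a] with R_A=1/3, M_A=5/3 = ((1/3)·(20/3)²/2 - (5/3)·(20/3))/20000 = -1/5400 rad
Load 4 — uniform load w=-2 kN/m over full span:
  θ_4 = -wx(L-x)(L-2x)/(12EI) = -(-2)·(20/3)·(20-(20/3))·(20-2·(20/3))/(12·20000) = 2/405 rad
Superposition: θ = Σ θ_i = 607/202500 rad ≈ 0.002998 rad

θ(20/3) = 607/202500 rad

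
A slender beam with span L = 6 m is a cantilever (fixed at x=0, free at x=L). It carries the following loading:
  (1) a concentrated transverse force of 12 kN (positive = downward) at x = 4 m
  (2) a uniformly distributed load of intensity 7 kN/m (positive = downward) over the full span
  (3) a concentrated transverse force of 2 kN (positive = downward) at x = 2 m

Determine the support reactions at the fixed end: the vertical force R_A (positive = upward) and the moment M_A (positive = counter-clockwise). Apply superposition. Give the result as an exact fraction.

R_A = 56 kN, M_A = 178 kN·m

Load 1 — point force P=12 kN at a=4 m (b=L-a=2):
  R_A = P = 12 kN
  M_A = Pa = 12·4 = 48 kN·m
Load 2 — uniform load w=7 kN/m over full span:
  R_A = wL = 7·6 = 42 kN
  M_A = wL²/2 = 7·6²/2 = 126 kN·m
Load 3 — point force P=2 kN at a=2 m (b=L-a=4):
  R_A = P = 2 kN
  M_A = Pa = 2·2 = 4 kN·m
Superposition: R_A = 56 kN, M_A = 178 kN·m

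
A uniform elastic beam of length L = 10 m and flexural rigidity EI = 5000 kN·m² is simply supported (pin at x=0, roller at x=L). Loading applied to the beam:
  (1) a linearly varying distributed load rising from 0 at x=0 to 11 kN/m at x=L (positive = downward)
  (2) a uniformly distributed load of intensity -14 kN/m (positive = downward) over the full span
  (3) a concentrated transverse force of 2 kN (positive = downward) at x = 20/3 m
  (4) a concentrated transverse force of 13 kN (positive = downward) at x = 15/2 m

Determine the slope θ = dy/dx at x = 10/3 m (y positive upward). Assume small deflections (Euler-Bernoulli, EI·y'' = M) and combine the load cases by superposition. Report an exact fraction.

θ(10/3) = 38653/1555200 rad

Load 1 — triangular load w₀=11 kN/m (0→w₀ over full span):
  θ_1 = -w₀(7L⁴-30L²x²+15x⁴)/(360LEI) = -11·(7·10⁴-30·10²·(10/3)²+15·(10/3)⁴)/(360·10·5000) = -143/6075 rad
Load 2 — uniform load w=-14 kN/m over full span:
  θ_2 = -w(L³-6Lx²+4x³)/(24EI) = -(-14)·(10³-6·10·(10/3)²+4·(10/3)³)/(24·5000) = 91/1620 rad
Load 3 — point force P=2 kN at a=20/3 m (b=L-a=10/3):
  θ_3 = -Pb(L²-b²-3x²)/(6LEI)  [x≤a] = -2·(10/3)·(10²-(10/3)²-3·(10/3)²)/(6·10·5000) = -1/810 rad
Load 4 — point force P=13 kN at a=15/2 m (b=L-a=5/2):
  θ_4 = -Pb(L²-b²-3x²)/(6LEI)  [x≤a] = -13·(5/2)·(10²-(5/2)²-3·(10/3)²)/(6·10·5000) = -377/57600 rad
Superposition: θ = Σ θ_i = 38653/1555200 rad ≈ 0.024854 rad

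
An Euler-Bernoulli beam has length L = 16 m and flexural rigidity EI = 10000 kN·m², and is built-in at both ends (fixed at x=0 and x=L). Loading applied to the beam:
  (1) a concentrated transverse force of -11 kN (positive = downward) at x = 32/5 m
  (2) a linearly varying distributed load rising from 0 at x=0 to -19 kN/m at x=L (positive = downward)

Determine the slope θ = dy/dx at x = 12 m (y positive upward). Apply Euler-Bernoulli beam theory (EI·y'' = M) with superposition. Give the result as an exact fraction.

θ(12) = -21763/625000 rad

Load 1 — point force P=-11 kN at a=32/5 m (b=L-a=48/5):
  θ_1 = Pa²(L-x)(2bL-(3b+a)(L-x))/(2L³EI)  [x>a] = (-11)·(32/5)²·(16-12)·(2·(48/5)·16-(3·(48/5)+(32/5))·(16-12))/(2·16³·10000) = -286/78125 rad
Load 2 — triangular load w₀=-19 kN/m (0→w₀ over full span):
  θ_2 = -w₀(2x(L-x)(L-2x)(x+2L)+x²(L-x)²)/(120LEI) = -(-19)·(2·12·(16-12)·(16-2·12)·(12+2·16)+12²·(16-12)²)/(120·16·10000) = -779/25000 rad
Superposition: θ = Σ θ_i = -21763/625000 rad ≈ -0.034821 rad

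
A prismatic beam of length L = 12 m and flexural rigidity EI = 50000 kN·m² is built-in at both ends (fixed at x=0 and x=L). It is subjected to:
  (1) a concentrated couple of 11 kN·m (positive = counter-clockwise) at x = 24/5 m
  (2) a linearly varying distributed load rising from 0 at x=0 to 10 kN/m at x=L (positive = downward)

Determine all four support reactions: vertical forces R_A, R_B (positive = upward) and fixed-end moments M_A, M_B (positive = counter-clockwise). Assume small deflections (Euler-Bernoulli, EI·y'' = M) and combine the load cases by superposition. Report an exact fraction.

Load 1 — applied couple M₀=11 kN·m at a=24/5 m (b=L-a=36/5):
  R_A = 6M₀ab/L³ = 6·11·(24/5)·(36/5)/12³ = 33/25 kN
  M_A = M₀b(2a-b)/L² = 11·(36/5)·(2·(24/5)-(36/5))/12² = 33/25 kN·m
  R_B = -6M₀ab/L³ = -6·11·(24/5)·(36/5)/12³ = -33/25 kN
  M_B = M₀a(2b-a)/L² = 11·(24/5)·(2·(36/5)-(24/5))/12² = 88/25 kN·m
Load 2 — triangular load w₀=10 kN/m (0→w₀ over full span):
  R_A = 3w₀L/20 = 3·10·12/20 = 18 kN
  M_A = w₀L²/30 = 10·12²/30 = 48 kN·m
  R_B = 7w₀L/20 = 7·10·12/20 = 42 kN
  M_B = -w₀L²/20 = -10·12²/20 = -72 kN·m
Superposition: R_A = 483/25 kN, M_A = 1233/25 kN·m, R_B = 1017/25 kN, M_B = -1712/25 kN·m

R_A = 483/25 kN, M_A = 1233/25 kN·m, R_B = 1017/25 kN, M_B = -1712/25 kN·m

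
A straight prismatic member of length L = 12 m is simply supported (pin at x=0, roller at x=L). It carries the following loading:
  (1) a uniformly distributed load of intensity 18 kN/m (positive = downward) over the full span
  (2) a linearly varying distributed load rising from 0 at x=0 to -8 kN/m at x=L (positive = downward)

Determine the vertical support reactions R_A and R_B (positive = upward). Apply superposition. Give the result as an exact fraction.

R_A = 92 kN, R_B = 76 kN

Load 1 — uniform load w=18 kN/m over full span:
  R_A = wL/2 = 18·12/2 = 108 kN
  R_B = wL/2 = 18·12/2 = 108 kN
Load 2 — triangular load w₀=-8 kN/m (0→w₀ over full span):
  R_A = w₀L/6 = (-8)·12/6 = -16 kN
  R_B = w₀L/3 = (-8)·12/3 = -32 kN
Superposition: R_A = 92 kN, R_B = 76 kN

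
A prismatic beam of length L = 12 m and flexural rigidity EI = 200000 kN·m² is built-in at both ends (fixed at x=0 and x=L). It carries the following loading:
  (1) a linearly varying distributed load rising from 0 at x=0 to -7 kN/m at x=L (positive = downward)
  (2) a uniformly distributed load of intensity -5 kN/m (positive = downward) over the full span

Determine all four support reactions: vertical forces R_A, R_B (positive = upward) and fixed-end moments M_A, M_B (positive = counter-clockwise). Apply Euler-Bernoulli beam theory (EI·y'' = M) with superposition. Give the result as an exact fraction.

R_A = -213/5 kN, M_A = -468/5 kN·m, R_B = -297/5 kN, M_B = 552/5 kN·m

Load 1 — triangular load w₀=-7 kN/m (0→w₀ over full span):
  R_A = 3w₀L/20 = 3·(-7)·12/20 = -63/5 kN
  M_A = w₀L²/30 = (-7)·12²/30 = -168/5 kN·m
  R_B = 7w₀L/20 = 7·(-7)·12/20 = -147/5 kN
  M_B = -w₀L²/20 = -(-7)·12²/20 = 252/5 kN·m
Load 2 — uniform load w=-5 kN/m over full span:
  R_A = wL/2 = (-5)·12/2 = -30 kN
  M_A = wL²/12 = (-5)·12²/12 = -60 kN·m
  R_B = wL/2 = (-5)·12/2 = -30 kN
  M_B = -wL²/12 = -(-5)·12²/12 = 60 kN·m
Superposition: R_A = -213/5 kN, M_A = -468/5 kN·m, R_B = -297/5 kN, M_B = 552/5 kN·m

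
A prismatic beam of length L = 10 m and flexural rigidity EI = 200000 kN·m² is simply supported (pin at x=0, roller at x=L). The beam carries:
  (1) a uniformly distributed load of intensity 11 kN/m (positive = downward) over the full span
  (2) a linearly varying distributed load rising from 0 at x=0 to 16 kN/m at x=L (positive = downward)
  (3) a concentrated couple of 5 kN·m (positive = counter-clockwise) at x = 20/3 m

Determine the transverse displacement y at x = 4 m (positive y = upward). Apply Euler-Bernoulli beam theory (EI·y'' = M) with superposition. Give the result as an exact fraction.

Load 1 — uniform load w=11 kN/m over full span:
  y_1 = -wx(L³-2Lx²+x³)/(24EI) = -11·4·(10³-2·10·4²+4³)/(24·200000) = -341/50000 m
Load 2 — triangular load w₀=16 kN/m (0→w₀ over full span):
  y_2 = -w₀x(7L⁴-10L²x²+3x⁴)/(360LEI) = -16·4·(7·10⁴-10·10²·4²+3·4⁴)/(360·10·200000) = -1141/234375 m
Load 3 — applied couple M₀=5 kN·m at a=20/3 m (b=L-a=10/3):
  y_3 = (M₀x³/(6L)+C₁x)/EI  [x≤a] with C₁=M₀(3b²-L²)/(6L)=-50/9 = (5·4³/(6·10)+(-50/9)·4)/200000 = -19/225000 m
Superposition: y = Σ y_i = -132443/11250000 m ≈ -0.011773 m

y(4) = -132443/11250000 m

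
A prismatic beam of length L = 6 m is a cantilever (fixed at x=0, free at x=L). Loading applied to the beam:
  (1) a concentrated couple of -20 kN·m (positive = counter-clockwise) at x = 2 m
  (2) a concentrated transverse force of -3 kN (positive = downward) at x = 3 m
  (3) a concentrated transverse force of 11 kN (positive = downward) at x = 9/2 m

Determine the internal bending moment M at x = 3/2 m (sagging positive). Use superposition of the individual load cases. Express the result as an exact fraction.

Load 1 — applied couple M₀=-20 kN·m at a=2 m (b=L-a=4):
  M_1 = M₀  [x≤a] = (-20) = -20 kN·m
Load 2 — point force P=-3 kN at a=3 m (b=L-a=3):
  M_2 = -P(a-x)  [x≤a] = -(-3)·(3-(3/2)) = 9/2 kN·m
Load 3 — point force P=11 kN at a=9/2 m (b=L-a=3/2):
  M_3 = -P(a-x)  [x≤a] = -11·((9/2)-(3/2)) = -33 kN·m
Superposition: M = Σ M_i = -97/2 kN·m ≈ -48.500000 kN·m

M(3/2) = -97/2 kN·m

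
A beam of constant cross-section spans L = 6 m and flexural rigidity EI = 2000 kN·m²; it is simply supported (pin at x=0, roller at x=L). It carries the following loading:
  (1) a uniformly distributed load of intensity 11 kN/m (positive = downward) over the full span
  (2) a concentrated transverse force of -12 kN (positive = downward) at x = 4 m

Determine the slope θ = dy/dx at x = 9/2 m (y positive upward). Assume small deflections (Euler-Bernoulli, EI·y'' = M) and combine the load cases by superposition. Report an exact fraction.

θ(9/2) = 2419/96000 rad

Load 1 — uniform load w=11 kN/m over full span:
  θ_1 = -w(L³-6Lx²+4x³)/(24EI) = -11·(6³-6·6·(9/2)²+4·(9/2)³)/(24·2000) = 1089/32000 rad
Load 2 — point force P=-12 kN at a=4 m (b=L-a=2):
  θ_2 = -Pa(2L²-6Lx+3x²+a²)/(6LEI)  [x>a] = -(-12)·4·(2·6²-6·6·(9/2)+3·(9/2)²+4²)/(6·6·2000) = -53/6000 rad
Superposition: θ = Σ θ_i = 2419/96000 rad ≈ 0.025198 rad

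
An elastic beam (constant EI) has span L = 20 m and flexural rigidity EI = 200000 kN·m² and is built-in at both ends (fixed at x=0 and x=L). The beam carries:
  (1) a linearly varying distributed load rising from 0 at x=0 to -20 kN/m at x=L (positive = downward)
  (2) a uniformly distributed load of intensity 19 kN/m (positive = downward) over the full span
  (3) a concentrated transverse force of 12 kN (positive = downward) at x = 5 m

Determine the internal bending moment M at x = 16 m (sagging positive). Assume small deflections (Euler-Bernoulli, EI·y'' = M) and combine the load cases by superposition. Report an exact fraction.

M(16) = -159/4 kN·m

Load 1 — triangular load w₀=-20 kN/m (0→w₀ over full span):
  M_1 = 3w₀Lx/20 - w₀L²/30 - w₀x³/(6L) = 3·(-20)·20·16/20 - (-20)·20²/30 - (-20)·16³/(6·20) = -32/3 kN·m
Load 2 — uniform load w=19 kN/m over full span:
  M_2 = wLx/2 - wL²/12 - wx²/2 = 19·20·16/2 - 19·20²/12 - 19·16²/2 = -76/3 kN·m
Load 3 — point force P=12 kN at a=5 m (b=L-a=15):
  M_3 = Pa²(a+3b)(L-x)/L³ - Pa²b/L²  [x>a] = 12·5²·(5+3·15)·(20-16)/20³ - 12·5²·15/20² = -15/4 kN·m
Superposition: M = Σ M_i = -159/4 kN·m ≈ -39.750000 kN·m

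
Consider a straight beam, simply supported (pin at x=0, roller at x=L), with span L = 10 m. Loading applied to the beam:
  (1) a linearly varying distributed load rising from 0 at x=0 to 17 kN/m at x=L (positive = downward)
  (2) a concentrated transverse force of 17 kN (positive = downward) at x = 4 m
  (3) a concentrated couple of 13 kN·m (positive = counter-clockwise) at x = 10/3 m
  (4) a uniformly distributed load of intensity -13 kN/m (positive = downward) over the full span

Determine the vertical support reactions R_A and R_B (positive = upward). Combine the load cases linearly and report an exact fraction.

R_A = -151/6 kN, R_B = -17/6 kN

Load 1 — triangular load w₀=17 kN/m (0→w₀ over full span):
  R_A = w₀L/6 = 17·10/6 = 85/3 kN
  R_B = w₀L/3 = 17·10/3 = 170/3 kN
Load 2 — point force P=17 kN at a=4 m (b=L-a=6):
  R_A = Pb/L = 17·6/10 = 51/5 kN
  R_B = Pa/L = 17·4/10 = 34/5 kN
Load 3 — applied couple M₀=13 kN·m at a=10/3 m (b=L-a=20/3):
  R_A = M₀/L = 13/10 kN
  R_B = -M₀/L = -13/10 kN
Load 4 — uniform load w=-13 kN/m over full span:
  R_A = wL/2 = (-13)·10/2 = -65 kN
  R_B = wL/2 = (-13)·10/2 = -65 kN
Superposition: R_A = -151/6 kN, R_B = -17/6 kN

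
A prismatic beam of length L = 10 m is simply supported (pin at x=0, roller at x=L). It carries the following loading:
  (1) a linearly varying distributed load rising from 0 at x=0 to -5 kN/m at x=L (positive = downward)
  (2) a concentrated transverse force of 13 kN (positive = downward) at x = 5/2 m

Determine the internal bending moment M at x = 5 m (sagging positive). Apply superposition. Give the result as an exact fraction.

M(5) = -15 kN·m

Load 1 — triangular load w₀=-5 kN/m (0→w₀ over full span):
  M_1 = w₀Lx/6 - w₀x³/(6L) = (-5)·10·5/6 - (-5)·5³/(6·10) = -125/4 kN·m
Load 2 — point force P=13 kN at a=5/2 m (b=L-a=15/2):
  M_2 = Pa(L-x)/L  [x>a] = 13·(5/2)·(10-5)/10 = 65/4 kN·m
Superposition: M = Σ M_i = -15 kN·m ≈ -15.000000 kN·m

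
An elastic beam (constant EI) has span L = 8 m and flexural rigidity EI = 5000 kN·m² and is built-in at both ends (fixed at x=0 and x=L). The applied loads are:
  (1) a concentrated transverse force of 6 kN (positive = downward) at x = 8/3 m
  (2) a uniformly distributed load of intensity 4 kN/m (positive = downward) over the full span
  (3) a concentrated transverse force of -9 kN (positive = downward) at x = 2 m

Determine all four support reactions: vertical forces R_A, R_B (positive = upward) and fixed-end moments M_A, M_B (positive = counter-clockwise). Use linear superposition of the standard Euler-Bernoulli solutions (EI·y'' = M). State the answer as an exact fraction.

Load 1 — point force P=6 kN at a=8/3 m (b=L-a=16/3):
  R_A = Pb²(3a+b)/L³ = 6·(16/3)²·(3·(8/3)+(16/3))/8³ = 40/9 kN
  M_A = Pab²/L² = 6·(8/3)·(16/3)²/8² = 64/9 kN·m
  R_B = Pa²(a+3b)/L³ = 6·(8/3)²·((8/3)+3·(16/3))/8³ = 14/9 kN
  M_B = -Pa²b/L² = -6·(8/3)²·(16/3)/8² = -32/9 kN·m
Load 2 — uniform load w=4 kN/m over full span:
  R_A = wL/2 = 4·8/2 = 16 kN
  M_A = wL²/12 = 4·8²/12 = 64/3 kN·m
  R_B = wL/2 = 4·8/2 = 16 kN
  M_B = -wL²/12 = -4·8²/12 = -64/3 kN·m
Load 3 — point force P=-9 kN at a=2 m (b=L-a=6):
  R_A = Pb²(3a+b)/L³ = (-9)·6²·(3·2+6)/8³ = -243/32 kN
  M_A = Pab²/L² = (-9)·2·6²/8² = -81/8 kN·m
  R_B = Pa²(a+3b)/L³ = (-9)·2²·(2+3·6)/8³ = -45/32 kN
  M_B = -Pa²b/L² = -(-9)·2²·6/8² = 27/8 kN·m
Superposition: R_A = 3701/288 kN, M_A = 1319/72 kN·m, R_B = 4651/288 kN, M_B = -1549/72 kN·m

R_A = 3701/288 kN, M_A = 1319/72 kN·m, R_B = 4651/288 kN, M_B = -1549/72 kN·m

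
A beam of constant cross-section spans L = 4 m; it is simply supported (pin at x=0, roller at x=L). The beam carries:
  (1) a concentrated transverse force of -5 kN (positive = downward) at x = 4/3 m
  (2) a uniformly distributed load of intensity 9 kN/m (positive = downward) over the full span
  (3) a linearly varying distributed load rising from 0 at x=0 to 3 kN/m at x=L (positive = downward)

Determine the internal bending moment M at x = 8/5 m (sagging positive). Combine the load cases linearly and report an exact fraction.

Load 1 — point force P=-5 kN at a=4/3 m (b=L-a=8/3):
  M_1 = Pa(L-x)/L  [x>a] = (-5)·(4/3)·(4-(8/5))/4 = -4 kN·m
Load 2 — uniform load w=9 kN/m over full span:
  M_2 = wx(L-x)/2 = 9·(8/5)·(4-(8/5))/2 = 432/25 kN·m
Load 3 — triangular load w₀=3 kN/m (0→w₀ over full span):
  M_3 = w₀Lx/6 - w₀x³/(6L) = 3·4·(8/5)/6 - 3·(8/5)³/(6·4) = 336/125 kN·m
Superposition: M = Σ M_i = 1996/125 kN·m ≈ 15.968000 kN·m

M(8/5) = 1996/125 kN·m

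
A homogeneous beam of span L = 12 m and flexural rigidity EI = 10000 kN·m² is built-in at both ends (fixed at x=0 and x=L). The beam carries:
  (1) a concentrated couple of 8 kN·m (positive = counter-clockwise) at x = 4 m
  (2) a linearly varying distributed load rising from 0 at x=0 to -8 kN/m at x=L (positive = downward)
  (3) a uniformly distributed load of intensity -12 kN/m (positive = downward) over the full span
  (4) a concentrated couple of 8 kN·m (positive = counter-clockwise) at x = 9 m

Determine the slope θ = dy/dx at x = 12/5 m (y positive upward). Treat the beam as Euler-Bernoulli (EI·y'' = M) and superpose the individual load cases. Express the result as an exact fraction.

Load 1 — applied couple M₀=8 kN·m at a=4 m (b=L-a=8):
  θ_1 = (R_Ax²/2 - M_Ax)/EI  [x≤a] with R_A=8/9, M_A=0 = ((8/9)·(12/5)²/2 - 0·(12/5))/10000 = 4/15625 rad
Load 2 — triangular load w₀=-8 kN/m (0→w₀ over full span):
  θ_2 = -w₀(2x(L-x)(L-2x)(x+2L)+x²(L-x)²)/(120LEI) = -(-8)·(2·(12/5)·(12-(12/5))·(12-2·(12/5))·((12/5)+2·12)+(12/5)²·(12-(12/5))²)/(120·12·10000) = 2016/390625 rad
Load 3 — uniform load w=-12 kN/m over full span:
  θ_3 = -wx(L-x)(L-2x)/(12EI) = -(-12)·(12/5)·(12-(12/5))·(12-2·(12/5))/(12·10000) = 1296/78125 rad
Load 4 — applied couple M₀=8 kN·m at a=9 m (b=L-a=3):
  θ_4 = (R_Ax²/2 - M_Ax)/EI  [x≤a] with R_A=3/4, M_A=5/2 = ((3/4)·(12/5)²/2 - (5/2)·(12/5))/10000 = -6/15625 rad
Superposition: θ = Σ θ_i = 8446/390625 rad ≈ 0.021622 rad

θ(12/5) = 8446/390625 rad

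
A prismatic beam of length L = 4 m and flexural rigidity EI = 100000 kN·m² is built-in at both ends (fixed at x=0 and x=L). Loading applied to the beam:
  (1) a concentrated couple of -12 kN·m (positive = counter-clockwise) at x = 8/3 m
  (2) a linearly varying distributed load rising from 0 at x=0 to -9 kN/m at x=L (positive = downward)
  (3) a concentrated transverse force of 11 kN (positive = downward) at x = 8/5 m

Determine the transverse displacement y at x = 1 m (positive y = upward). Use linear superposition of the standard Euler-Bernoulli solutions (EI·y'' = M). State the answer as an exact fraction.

y(1) = 2093/240000000 m

Load 1 — applied couple M₀=-12 kN·m at a=8/3 m (b=L-a=4/3):
  y_1 = (R_Ax³/6 - M_Ax²/2)/EI  [x≤a] with R_A=-4, M_A=-4 = ((-4)·1³/6 - (-4)·1²/2)/100000 = 1/75000 m
Load 2 — triangular load w₀=-9 kN/m (0→w₀ over full span):
  y_2 = -w₀x²(L-x)²(x+2L)/(120LEI) = -(-9)·1²·(4-1)²·(1+2·4)/(120·4·100000) = 243/16000000 m
Load 3 — point force P=11 kN at a=8/5 m (b=L-a=12/5):
  y_3 = -Pb²x²(3aL-(3a+b)x)/(6L³EI)  [x≤a] = -11·(12/5)²·1²·(3·(8/5)·4-(3·(8/5)+(12/5))·1)/(6·4³·100000) = -99/5000000 m
Superposition: y = Σ y_i = 2093/240000000 m ≈ 0.000009 m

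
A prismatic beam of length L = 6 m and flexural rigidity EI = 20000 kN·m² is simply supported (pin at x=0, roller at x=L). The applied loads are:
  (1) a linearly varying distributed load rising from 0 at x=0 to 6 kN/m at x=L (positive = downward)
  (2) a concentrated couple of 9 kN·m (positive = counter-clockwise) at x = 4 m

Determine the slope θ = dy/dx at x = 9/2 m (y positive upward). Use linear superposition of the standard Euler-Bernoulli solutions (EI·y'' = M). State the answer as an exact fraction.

Load 1 — triangular load w₀=6 kN/m (0→w₀ over full span):
  θ_1 = -w₀(7L⁴-30L²x²+15x⁴)/(360LEI) = -6·(7·6⁴-30·6²·(9/2)²+15·(9/2)⁴)/(360·6·20000) = 11817/12800000 rad
Load 2 — applied couple M₀=9 kN·m at a=4 m (b=L-a=2):
  θ_2 = (M₀x²/(2L)-M₀(x-a)+C₁)/EI  [x>a] with C₁=M₀(3b²-L²)/(6L)=-6 = (9·(9/2)²/(2·6)-9·((9/2)-4)+(-6))/20000 = 3/12800 rad
Superposition: θ = Σ θ_i = 14817/12800000 rad ≈ 0.001158 rad

θ(9/2) = 14817/12800000 rad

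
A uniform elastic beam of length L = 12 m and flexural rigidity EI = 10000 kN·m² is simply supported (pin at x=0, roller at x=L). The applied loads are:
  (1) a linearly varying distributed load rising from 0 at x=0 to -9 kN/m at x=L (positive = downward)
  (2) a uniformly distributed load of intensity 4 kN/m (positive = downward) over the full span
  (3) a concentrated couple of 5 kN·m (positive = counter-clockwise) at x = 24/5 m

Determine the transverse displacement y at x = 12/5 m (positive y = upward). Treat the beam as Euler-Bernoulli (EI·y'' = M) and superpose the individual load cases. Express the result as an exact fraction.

Load 1 — triangular load w₀=-9 kN/m (0→w₀ over full span):
  y_1 = -w₀x(7L⁴-10L²x²+3x⁴)/(360LEI) = -(-9)·(12/5)·(7·12⁴-10·12²·(12/5)²+3·(12/5)⁴)/(360·12·10000) = 668736/9765625 m
Load 2 — uniform load w=4 kN/m over full span:
  y_2 = -wx(L³-2Lx²+x³)/(24EI) = -4·(12/5)·(12³-2·12·(12/5)²+(12/5)³)/(24·10000) = -25056/390625 m
Load 3 — applied couple M₀=5 kN·m at a=24/5 m (b=L-a=36/5):
  y_3 = (M₀x³/(6L)+C₁x)/EI  [x≤a] with C₁=M₀(3b²-L²)/(6L)=4/5 = (5·(12/5)³/(6·12)+(4/5)·(12/5))/10000 = 9/31250 m
Superposition: y = Σ y_i = 90297/19531250 m ≈ 0.004623 m

y(12/5) = 90297/19531250 m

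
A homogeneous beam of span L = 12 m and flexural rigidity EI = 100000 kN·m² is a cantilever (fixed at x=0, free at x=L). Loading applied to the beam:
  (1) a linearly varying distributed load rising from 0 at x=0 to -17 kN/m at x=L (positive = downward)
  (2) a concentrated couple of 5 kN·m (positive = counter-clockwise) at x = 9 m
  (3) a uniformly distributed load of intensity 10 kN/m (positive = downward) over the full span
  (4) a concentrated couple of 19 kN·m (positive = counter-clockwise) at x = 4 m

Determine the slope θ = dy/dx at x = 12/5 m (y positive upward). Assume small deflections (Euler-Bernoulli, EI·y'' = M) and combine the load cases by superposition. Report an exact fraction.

Load 1 — triangular load w₀=-17 kN/m (0→w₀ over full span):
  θ_1 = (w₀Lx²/4-w₀L²x/3-w₀x⁴/(24L))/EI = ((-17)·12·(12/5)²/4-(-17)·12²·(12/5)/3-(-17)·(12/5)⁴/(24·12))/100000 = 130203/7812500 rad
Load 2 — applied couple M₀=5 kN·m at a=9 m (b=L-a=3):
  θ_2 = M₀x/EI  [x≤a] = 5·(12/5)/100000 = 3/25000 rad
Load 3 — uniform load w=10 kN/m over full span:
  θ_3 = -wx(x²-3Lx+3L²)/(6EI) = -10·(12/5)·((12/5)²-3·12·(12/5)+3·12²)/(6·100000) = -1098/78125 rad
Load 4 — applied couple M₀=19 kN·m at a=4 m (b=L-a=8):
  θ_4 = M₀x/EI  [x≤a] = 19·(12/5)/100000 = 57/125000 rad
Superposition: θ = Σ θ_i = 24903/7812500 rad ≈ 0.003188 rad

θ(12/5) = 24903/7812500 rad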